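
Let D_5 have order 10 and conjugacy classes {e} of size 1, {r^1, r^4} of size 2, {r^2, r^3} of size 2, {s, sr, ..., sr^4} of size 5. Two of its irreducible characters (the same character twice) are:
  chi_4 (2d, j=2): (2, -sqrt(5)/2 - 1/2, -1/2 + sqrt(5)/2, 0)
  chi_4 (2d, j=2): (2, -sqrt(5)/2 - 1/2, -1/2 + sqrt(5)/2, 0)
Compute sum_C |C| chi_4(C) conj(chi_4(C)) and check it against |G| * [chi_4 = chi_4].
Sum = 10 = |G| = 10; so <chi_4, chi_4> = 1 (norm-1 confirms irreducibility).

Justification: Compute term by term over conjugacy classes (|C| * chi_4(C) * conj(chi_4(C))):
  1*(2)*conj(2) + 2*(-sqrt(5)/2 - 1/2)*conj(-sqrt(5)/2 - 1/2) + 2*(-1/2 + sqrt(5)/2)*conj(-1/2 + sqrt(5)/2) + 5*(0)*conj(0)
  = (4) + (sqrt(5) + 3) + (3 - sqrt(5)) + (0)
  = 10.
Dividing by |G| = 10 gives 10/10 = 1, matching the row-orthogonality relation <chi_4, chi_4> = [chi_4 = chi_4].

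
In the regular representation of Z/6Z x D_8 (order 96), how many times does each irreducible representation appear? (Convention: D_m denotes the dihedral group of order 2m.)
Each irreducible V_i of dimension d_i appears with multiplicity d_i, i.e. rho_reg = (direct sum over all irreducibles V_i) d_i V_i. The irreducible dimensions for Z/6Z x D_8 are 1, 1, 1, 1, 1, 1, 1, 1, 1, 1, 1, 1, 1, 1, 1, 1, 1, 1, 1, 1, 1, 1, 1, 1, 2, 2, 2, 2, 2, 2, 2, 2, 2, 2, 2, 2, 2, 2, 2, 2, 2, 2: 24 irreducibles of dimension 1, each with multiplicity 1; 18 irreducibles of dimension 2, each with multiplicity 2. Total dimension 24*1*1 + 18*2*2 = 96 = |G|.

Solution. General theorem: in the regular representation of a finite group G, each irreducible appears with multiplicity equal to its dimension. Check: dim(rho_reg) = sum d_i^2 = 1 + 1 + 1 + 1 + 1 + 1 + 1 + 1 + 1 + 1 + 1 + 1 + 1 + 1 + 1 + 1 + 1 + 1 + 1 + 1 + 1 + 1 + 1 + 1 + 4 + 4 + 4 + 4 + 4 + 4 + 4 + 4 + 4 + 4 + 4 + 4 + 4 + 4 + 4 + 4 + 4 + 4 = 96 = |G|.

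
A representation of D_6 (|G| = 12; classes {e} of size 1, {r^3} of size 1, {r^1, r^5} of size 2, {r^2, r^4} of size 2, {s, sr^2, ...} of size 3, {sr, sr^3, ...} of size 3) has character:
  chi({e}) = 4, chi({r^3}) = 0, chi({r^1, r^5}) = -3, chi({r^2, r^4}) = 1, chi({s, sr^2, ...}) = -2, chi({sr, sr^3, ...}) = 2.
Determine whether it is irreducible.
Not irreducible (reducible): <chi, chi> = 5 > 1.

Argument: <chi, chi> = (1/|G|) sum_C |C| * |chi(C)|^2 = (1/12)[1*|4|^2 + 1*|0|^2 + 2*|-3|^2 + 2*|1|^2 + 3*|-2|^2 + 3*|2|^2]
  = (1/12)[(16) + (0) + (18) + (2) + (12) + (12)] = 60/12 = 5.
A character is irreducible iff <chi, chi> = 1, so this representation is reducible.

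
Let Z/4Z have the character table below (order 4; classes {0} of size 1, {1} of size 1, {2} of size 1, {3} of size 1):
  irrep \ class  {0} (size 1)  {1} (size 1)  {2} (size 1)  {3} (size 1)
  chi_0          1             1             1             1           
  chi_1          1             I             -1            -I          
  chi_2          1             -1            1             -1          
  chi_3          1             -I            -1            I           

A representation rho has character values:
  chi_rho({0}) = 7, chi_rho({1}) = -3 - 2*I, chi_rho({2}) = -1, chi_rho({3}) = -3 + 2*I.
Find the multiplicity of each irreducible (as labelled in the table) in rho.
Multiplicities: chi_0: 0, chi_1: 1, chi_2: 3, chi_3: 3.

Proof sketch: Use <chi_rho, chi> = (1/|G|) sum_C |C| * chi_rho(C) * conj(chi(C)) with |G| = 4 for each irreducible chi in the table:
  <chi_rho, chi_0> = (1/4)[1*(7)*conj(1) + 1*(-3 - 2*I)*conj(1) + 1*(-1)*conj(1) + 1*(-3 + 2*I)*conj(1)]
      = (1/4)[(7) + (-3 - 2*I) + (-1) + (-3 + 2*I)] = 0/4 = 0
  <chi_rho, chi_1> = (1/4)[1*(7)*conj(1) + 1*(-3 - 2*I)*conj(I) + 1*(-1)*conj(-1) + 1*(-3 + 2*I)*conj(-I)]
      = (1/4)[(7) + (-2 + 3*I) + (1) + (-2 - 3*I)] = 4/4 = 1
  <chi_rho, chi_2> = (1/4)[1*(7)*conj(1) + 1*(-3 - 2*I)*conj(-1) + 1*(-1)*conj(1) + 1*(-3 + 2*I)*conj(-1)]
      = (1/4)[(7) + (3 + 2*I) + (-1) + (3 - 2*I)] = 12/4 = 3
  <chi_rho, chi_3> = (1/4)[1*(7)*conj(1) + 1*(-3 - 2*I)*conj(-I) + 1*(-1)*conj(-1) + 1*(-3 + 2*I)*conj(I)]
      = (1/4)[(7) + (2 - 3*I) + (1) + (2 + 3*I)] = 12/4 = 3
(Exp terms are combined using exp(i*s)*conj(exp(i*t)) = exp(i*(s-t)), and sums of them are collapsed using the identity that for every m > 1 the m distinct m-th roots of unity sum to 0, e.g. 1 + exp(2*I*pi/3) + exp(-2*I*pi/3) = 0.)
Dimension check: dim(rho) = sum (mult * dim) = 0*1 + 1*1 + 3*1 + 3*1 = 7 = chi_rho(e) = 7.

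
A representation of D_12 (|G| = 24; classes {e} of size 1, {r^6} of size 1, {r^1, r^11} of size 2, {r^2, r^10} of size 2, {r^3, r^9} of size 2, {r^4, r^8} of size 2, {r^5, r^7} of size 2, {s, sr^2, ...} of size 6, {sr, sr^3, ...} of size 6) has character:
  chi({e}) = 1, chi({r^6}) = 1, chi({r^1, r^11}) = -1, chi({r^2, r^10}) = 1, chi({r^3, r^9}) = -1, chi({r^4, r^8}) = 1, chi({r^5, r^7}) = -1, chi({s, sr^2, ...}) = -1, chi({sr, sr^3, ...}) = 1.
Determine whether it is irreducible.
Irreducible: <chi, chi> = 1.

Why: <chi, chi> = (1/|G|) sum_C |C| * |chi(C)|^2 = (1/24)[1*|1|^2 + 1*|1|^2 + 2*|-1|^2 + 2*|1|^2 + 2*|-1|^2 + 2*|1|^2 + 2*|-1|^2 + 6*|-1|^2 + 6*|1|^2]
  = (1/24)[(1) + (1) + (2) + (2) + (2) + (2) + (2) + (6) + (6)] = 24/24 = 1.
A character is irreducible iff <chi, chi> = 1, so this representation is irreducible.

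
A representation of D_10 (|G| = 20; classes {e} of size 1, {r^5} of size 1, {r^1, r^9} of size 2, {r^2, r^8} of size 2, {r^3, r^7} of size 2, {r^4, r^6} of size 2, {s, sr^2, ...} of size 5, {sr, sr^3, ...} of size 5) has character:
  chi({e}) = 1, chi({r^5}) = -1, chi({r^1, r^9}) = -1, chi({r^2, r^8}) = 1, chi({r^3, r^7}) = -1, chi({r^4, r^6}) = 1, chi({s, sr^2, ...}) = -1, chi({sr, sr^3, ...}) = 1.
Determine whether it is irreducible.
Irreducible: <chi, chi> = 1.

Solution. <chi, chi> = (1/|G|) sum_C |C| * |chi(C)|^2 = (1/20)[1*|1|^2 + 1*|-1|^2 + 2*|-1|^2 + 2*|1|^2 + 2*|-1|^2 + 2*|1|^2 + 5*|-1|^2 + 5*|1|^2]
  = (1/20)[(1) + (1) + (2) + (2) + (2) + (2) + (5) + (5)] = 20/20 = 1.
A character is irreducible iff <chi, chi> = 1, so this representation is irreducible.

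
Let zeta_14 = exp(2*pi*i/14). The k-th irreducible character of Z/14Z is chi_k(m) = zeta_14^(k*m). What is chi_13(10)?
chi_13(10) = zeta_14^130 = exp(4*I*pi/7)

Why: chi_13(10) = zeta_14^(13*10) = zeta_14^130. Since zeta_14^14 = 1, this equals zeta_14^4 = exp(2*pi*i*4/14) = exp(4*I*pi/7).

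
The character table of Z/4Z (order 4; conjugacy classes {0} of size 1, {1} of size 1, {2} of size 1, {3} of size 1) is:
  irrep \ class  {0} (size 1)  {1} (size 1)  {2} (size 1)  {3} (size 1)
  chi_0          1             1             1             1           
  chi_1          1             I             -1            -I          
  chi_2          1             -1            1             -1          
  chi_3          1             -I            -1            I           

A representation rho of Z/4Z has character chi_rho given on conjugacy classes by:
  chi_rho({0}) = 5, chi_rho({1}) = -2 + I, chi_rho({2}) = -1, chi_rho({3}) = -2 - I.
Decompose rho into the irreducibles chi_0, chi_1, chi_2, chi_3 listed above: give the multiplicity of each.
Multiplicities: chi_0: 0, chi_1: 2, chi_2: 2, chi_3: 1.

Proof sketch: Use <chi_rho, chi> = (1/|G|) sum_C |C| * chi_rho(C) * conj(chi(C)) with |G| = 4 for each irreducible chi in the table:
  <chi_rho, chi_0> = (1/4)[1*(5)*conj(1) + 1*(-2 + I)*conj(1) + 1*(-1)*conj(1) + 1*(-2 - I)*conj(1)]
      = (1/4)[(5) + (-2 + I) + (-1) + (-2 - I)] = 0/4 = 0
  <chi_rho, chi_1> = (1/4)[1*(5)*conj(1) + 1*(-2 + I)*conj(I) + 1*(-1)*conj(-1) + 1*(-2 - I)*conj(-I)]
      = (1/4)[(5) + (1 + 2*I) + (1) + (1 - 2*I)] = 8/4 = 2
  <chi_rho, chi_2> = (1/4)[1*(5)*conj(1) + 1*(-2 + I)*conj(-1) + 1*(-1)*conj(1) + 1*(-2 - I)*conj(-1)]
      = (1/4)[(5) + (2 - I) + (-1) + (2 + I)] = 8/4 = 2
  <chi_rho, chi_3> = (1/4)[1*(5)*conj(1) + 1*(-2 + I)*conj(-I) + 1*(-1)*conj(-1) + 1*(-2 - I)*conj(I)]
      = (1/4)[(5) + (-1 - 2*I) + (1) + (-1 + 2*I)] = 4/4 = 1
(Exp terms are combined using exp(i*s)*conj(exp(i*t)) = exp(i*(s-t)), and sums of them are collapsed using the identity that for every m > 1 the m distinct m-th roots of unity sum to 0, e.g. 1 + exp(2*I*pi/3) + exp(-2*I*pi/3) = 0.)
Dimension check: dim(rho) = sum (mult * dim) = 0*1 + 2*1 + 2*1 + 1*1 = 5 = chi_rho(e) = 5.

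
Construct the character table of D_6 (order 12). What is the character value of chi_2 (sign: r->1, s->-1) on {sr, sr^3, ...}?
Conjugacy classes: {e} of size 1, {r^3} of size 1, {r^1, r^5} of size 2, {r^2, r^4} of size 2, {s, sr^2, ...} of size 3, {sr, sr^3, ...} of size 3.
Character table:
  irrep \ class              {e} (size 1)  {r^3} (size 1)  {r^1, r^5} (size 2)  {r^2, r^4} (size 2)  {s, sr^2, ...} (size 3)  {sr, sr^3, ...} (size 3)
  chi_1 (triv)               1             1               1                    1                    1                        1                       
  chi_2 (sign: r->1, s->-1)  1             1               1                    1                    -1                       -1                      
  chi_3 (r->-1, s->1)        1             -1              -1                   1                    1                        -1                      
  chi_4 (r->-1, s->-1)       1             -1              -1                   1                    -1                       1                       
  chi_5 (2d, j=1)            2             -2              1                    -1                   0                        0                       
  chi_6 (2d, j=2)            2             2               -1                   -1                   0                        0                       

Spot check: chi_2 (sign: r->1, s->-1) on {sr, sr^3, ...} = -1.

Justification: D_6 has order 2*6 = 12 with 6 conjugacy classes, hence 6 irreducibles. Sum of squared dims 1 + 1 + 1 + 1 + 4 + 4 = 12 = |G|. Linear characters come from the abelianisation; the 2-dimensional irreps have character r^k -> 2*cos(2*pi*j*k/6), reflections -> 0.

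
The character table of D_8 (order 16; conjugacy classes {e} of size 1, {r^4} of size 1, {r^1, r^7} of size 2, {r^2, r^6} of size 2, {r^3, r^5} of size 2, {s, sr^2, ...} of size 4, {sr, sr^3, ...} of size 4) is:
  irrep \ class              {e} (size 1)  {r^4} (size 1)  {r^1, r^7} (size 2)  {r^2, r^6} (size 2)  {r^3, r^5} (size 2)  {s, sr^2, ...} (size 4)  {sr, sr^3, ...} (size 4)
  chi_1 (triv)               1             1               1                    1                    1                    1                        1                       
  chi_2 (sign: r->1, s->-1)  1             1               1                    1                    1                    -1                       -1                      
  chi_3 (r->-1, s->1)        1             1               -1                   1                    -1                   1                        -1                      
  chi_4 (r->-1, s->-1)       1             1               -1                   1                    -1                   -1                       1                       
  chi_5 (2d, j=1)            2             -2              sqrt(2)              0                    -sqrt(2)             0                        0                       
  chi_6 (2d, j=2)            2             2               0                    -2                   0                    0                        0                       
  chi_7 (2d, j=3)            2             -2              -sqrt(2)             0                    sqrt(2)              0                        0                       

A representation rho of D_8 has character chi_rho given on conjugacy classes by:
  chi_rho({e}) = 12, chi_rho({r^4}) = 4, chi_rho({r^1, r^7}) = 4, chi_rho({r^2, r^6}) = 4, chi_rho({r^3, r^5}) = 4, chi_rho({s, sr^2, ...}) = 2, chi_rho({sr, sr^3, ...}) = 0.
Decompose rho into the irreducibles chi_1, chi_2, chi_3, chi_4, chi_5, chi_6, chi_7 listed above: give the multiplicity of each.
Multiplicities: chi_1: 3, chi_2: 2, chi_3: 1, chi_4: 0, chi_5: 1, chi_6: 1, chi_7: 1.

Working: Use <chi_rho, chi> = (1/|G|) sum_C |C| * chi_rho(C) * conj(chi(C)) with |G| = 16 for each irreducible chi in the table:
  <chi_rho, chi_1> = (1/16)[1*(12)*conj(1) + 1*(4)*conj(1) + 2*(4)*conj(1) + 2*(4)*conj(1) + 2*(4)*conj(1) + 4*(2)*conj(1) + 4*(0)*conj(1)]
      = (1/16)[(12) + (4) + (8) + (8) + (8) + (8) + (0)] = 48/16 = 3
  <chi_rho, chi_2> = (1/16)[1*(12)*conj(1) + 1*(4)*conj(1) + 2*(4)*conj(1) + 2*(4)*conj(1) + 2*(4)*conj(1) + 4*(2)*conj(-1) + 4*(0)*conj(-1)]
      = (1/16)[(12) + (4) + (8) + (8) + (8) + (-8) + (0)] = 32/16 = 2
  <chi_rho, chi_3> = (1/16)[1*(12)*conj(1) + 1*(4)*conj(1) + 2*(4)*conj(-1) + 2*(4)*conj(1) + 2*(4)*conj(-1) + 4*(2)*conj(1) + 4*(0)*conj(-1)]
      = (1/16)[(12) + (4) + (-8) + (8) + (-8) + (8) + (0)] = 16/16 = 1
  <chi_rho, chi_4> = (1/16)[1*(12)*conj(1) + 1*(4)*conj(1) + 2*(4)*conj(-1) + 2*(4)*conj(1) + 2*(4)*conj(-1) + 4*(2)*conj(-1) + 4*(0)*conj(1)]
      = (1/16)[(12) + (4) + (-8) + (8) + (-8) + (-8) + (0)] = 0/16 = 0
  <chi_rho, chi_5> = (1/16)[1*(12)*conj(2) + 1*(4)*conj(-2) + 2*(4)*conj(sqrt(2)) + 2*(4)*conj(0) + 2*(4)*conj(-sqrt(2)) + 4*(2)*conj(0) + 4*(0)*conj(0)]
      = (1/16)[(24) + (-8) + (8*sqrt(2)) + (0) + (-8*sqrt(2)) + (0) + (0)] = 16/16 = 1
  <chi_rho, chi_6> = (1/16)[1*(12)*conj(2) + 1*(4)*conj(2) + 2*(4)*conj(0) + 2*(4)*conj(-2) + 2*(4)*conj(0) + 4*(2)*conj(0) + 4*(0)*conj(0)]
      = (1/16)[(24) + (8) + (0) + (-16) + (0) + (0) + (0)] = 16/16 = 1
  <chi_rho, chi_7> = (1/16)[1*(12)*conj(2) + 1*(4)*conj(-2) + 2*(4)*conj(-sqrt(2)) + 2*(4)*conj(0) + 2*(4)*conj(sqrt(2)) + 4*(2)*conj(0) + 4*(0)*conj(0)]
      = (1/16)[(24) + (-8) + (-8*sqrt(2)) + (0) + (8*sqrt(2)) + (0) + (0)] = 16/16 = 1
Dimension check: dim(rho) = sum (mult * dim) = 3*1 + 2*1 + 1*1 + 0*1 + 1*2 + 1*2 + 1*2 = 12 = chi_rho(e) = 12.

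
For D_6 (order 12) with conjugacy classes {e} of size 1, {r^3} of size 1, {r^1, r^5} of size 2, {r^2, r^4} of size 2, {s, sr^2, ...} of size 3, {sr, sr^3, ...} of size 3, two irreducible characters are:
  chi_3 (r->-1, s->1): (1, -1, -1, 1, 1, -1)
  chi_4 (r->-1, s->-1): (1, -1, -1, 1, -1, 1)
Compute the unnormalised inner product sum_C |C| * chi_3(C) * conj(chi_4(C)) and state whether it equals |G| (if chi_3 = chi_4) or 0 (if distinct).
Sum = 0; so <chi_3, chi_4> = 0 (distinct irreducibles are orthogonal).

Working: Compute term by term over conjugacy classes (|C| * chi_3(C) * conj(chi_4(C))):
  1*(1)*conj(1) + 1*(-1)*conj(-1) + 2*(-1)*conj(-1) + 2*(1)*conj(1) + 3*(1)*conj(-1) + 3*(-1)*conj(1)
  = (1) + (1) + (2) + (2) + (-3) + (-3)
  = 0.
Dividing by |G| = 12 gives 0/12 = 0, matching the row-orthogonality relation <chi_3, chi_4> = [chi_3 = chi_4].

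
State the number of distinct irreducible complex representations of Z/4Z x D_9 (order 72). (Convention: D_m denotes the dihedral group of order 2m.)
24

Reasoning: The number of irreducible complex representations of a finite group equals its number of conjugacy classes. For a direct product, #classes(G x H) = #classes(G) * #classes(H). Z/4Z has 4 classes (abelian), D_9 has 6 classes, so 4 * 6 = 24, so Z/4Z x D_9 (order 72) has exactly 24 irreducible complex representations.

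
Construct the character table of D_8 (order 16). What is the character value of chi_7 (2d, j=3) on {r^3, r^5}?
Conjugacy classes: {e} of size 1, {r^4} of size 1, {r^1, r^7} of size 2, {r^2, r^6} of size 2, {r^3, r^5} of size 2, {s, sr^2, ...} of size 4, {sr, sr^3, ...} of size 4.
Character table:
  irrep \ class              {e} (size 1)  {r^4} (size 1)  {r^1, r^7} (size 2)  {r^2, r^6} (size 2)  {r^3, r^5} (size 2)  {s, sr^2, ...} (size 4)  {sr, sr^3, ...} (size 4)
  chi_1 (triv)               1             1               1                    1                    1                    1                        1                       
  chi_2 (sign: r->1, s->-1)  1             1               1                    1                    1                    -1                       -1                      
  chi_3 (r->-1, s->1)        1             1               -1                   1                    -1                   1                        -1                      
  chi_4 (r->-1, s->-1)       1             1               -1                   1                    -1                   -1                       1                       
  chi_5 (2d, j=1)            2             -2              sqrt(2)              0                    -sqrt(2)             0                        0                       
  chi_6 (2d, j=2)            2             2               0                    -2                   0                    0                        0                       
  chi_7 (2d, j=3)            2             -2              -sqrt(2)             0                    sqrt(2)              0                        0                       

Spot check: chi_7 (2d, j=3) on {r^3, r^5} = sqrt(2).

Details: D_8 has order 2*8 = 16 with 7 conjugacy classes, hence 7 irreducibles. Sum of squared dims 1 + 1 + 1 + 1 + 4 + 4 + 4 = 16 = |G|. Linear characters come from the abelianisation; the 2-dimensional irreps have character r^k -> 2*cos(2*pi*j*k/8), reflections -> 0.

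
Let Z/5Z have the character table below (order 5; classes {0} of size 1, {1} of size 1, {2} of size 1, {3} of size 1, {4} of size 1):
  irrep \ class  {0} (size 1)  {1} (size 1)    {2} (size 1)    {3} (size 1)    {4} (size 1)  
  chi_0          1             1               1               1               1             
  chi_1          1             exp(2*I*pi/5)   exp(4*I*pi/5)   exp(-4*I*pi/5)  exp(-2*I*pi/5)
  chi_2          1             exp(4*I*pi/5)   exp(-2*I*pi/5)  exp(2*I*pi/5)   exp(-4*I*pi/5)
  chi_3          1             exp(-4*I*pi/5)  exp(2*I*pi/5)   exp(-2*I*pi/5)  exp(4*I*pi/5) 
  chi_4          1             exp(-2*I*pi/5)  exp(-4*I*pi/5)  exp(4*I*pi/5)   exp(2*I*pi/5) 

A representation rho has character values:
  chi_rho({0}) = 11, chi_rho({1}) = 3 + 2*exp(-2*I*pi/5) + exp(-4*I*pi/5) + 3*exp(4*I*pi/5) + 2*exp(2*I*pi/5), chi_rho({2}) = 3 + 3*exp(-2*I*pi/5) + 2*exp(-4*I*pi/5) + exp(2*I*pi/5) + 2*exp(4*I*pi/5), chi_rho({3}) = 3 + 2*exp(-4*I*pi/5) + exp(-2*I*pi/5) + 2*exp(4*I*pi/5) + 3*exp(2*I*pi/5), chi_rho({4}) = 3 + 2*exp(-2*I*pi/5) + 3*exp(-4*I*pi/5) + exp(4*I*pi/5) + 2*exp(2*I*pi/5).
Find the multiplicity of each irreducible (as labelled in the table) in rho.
Multiplicities: chi_0: 3, chi_1: 2, chi_2: 3, chi_3: 1, chi_4: 2.

Derivation: Use <chi_rho, chi> = (1/|G|) sum_C |C| * chi_rho(C) * conj(chi(C)) with |G| = 5 for each irreducible chi in the table:
  <chi_rho, chi_0> = (1/5)[1*(11)*conj(1) + 1*(3 + 2*exp(-2*I*pi/5) + exp(-4*I*pi/5) + 3*exp(4*I*pi/5) + 2*exp(2*I*pi/5))*conj(1) + 1*(3 + 3*exp(-2*I*pi/5) + 2*exp(-4*I*pi/5) + exp(2*I*pi/5) + 2*exp(4*I*pi/5))*conj(1) + 1*(3 + 2*exp(-4*I*pi/5) + exp(-2*I*pi/5) + 2*exp(4*I*pi/5) + 3*exp(2*I*pi/5))*conj(1) + 1*(3 + 2*exp(-2*I*pi/5) + 3*exp(-4*I*pi/5) + exp(4*I*pi/5) + 2*exp(2*I*pi/5))*conj(1)]
      = (1/5)[(11) + (3 + 2*exp(-2*I*pi/5) + exp(-4*I*pi/5) + 3*exp(4*I*pi/5) + 2*exp(2*I*pi/5)) + (3 + 3*exp(-2*I*pi/5) + 2*exp(-4*I*pi/5) + exp(2*I*pi/5) + 2*exp(4*I*pi/5)) + (3 + 2*exp(-4*I*pi/5) + exp(-2*I*pi/5) + 2*exp(4*I*pi/5) + 3*exp(2*I*pi/5)) + (3 + 2*exp(-2*I*pi/5) + 3*exp(-4*I*pi/5) + exp(4*I*pi/5) + 2*exp(2*I*pi/5))] = 15/5 = 3
  <chi_rho, chi_1> = (1/5)[1*(11)*conj(1) + 1*(3 + 2*exp(-2*I*pi/5) + exp(-4*I*pi/5) + 3*exp(4*I*pi/5) + 2*exp(2*I*pi/5))*conj(exp(2*I*pi/5)) + 1*(3 + 3*exp(-2*I*pi/5) + 2*exp(-4*I*pi/5) + exp(2*I*pi/5) + 2*exp(4*I*pi/5))*conj(exp(4*I*pi/5)) + 1*(3 + 2*exp(-4*I*pi/5) + exp(-2*I*pi/5) + 2*exp(4*I*pi/5) + 3*exp(2*I*pi/5))*conj(exp(-4*I*pi/5)) + 1*(3 + 2*exp(-2*I*pi/5) + 3*exp(-4*I*pi/5) + exp(4*I*pi/5) + 2*exp(2*I*pi/5))*conj(exp(-2*I*pi/5))]
      = (1/5)[(11) + (2 + 3*exp(-2*I*pi/5) + 2*exp(-4*I*pi/5) + exp(4*I*pi/5) + 3*exp(2*I*pi/5)) + (2 + 3*exp(-4*I*pi/5) + exp(-2*I*pi/5) + 3*exp(4*I*pi/5) + 2*exp(2*I*pi/5)) + (2 + 2*exp(-2*I*pi/5) + 3*exp(-4*I*pi/5) + exp(2*I*pi/5) + 3*exp(4*I*pi/5)) + (2 + 3*exp(-2*I*pi/5) + exp(-4*I*pi/5) + 2*exp(4*I*pi/5) + 3*exp(2*I*pi/5))] = 10/5 = 2
  <chi_rho, chi_2> = (1/5)[1*(11)*conj(1) + 1*(3 + 2*exp(-2*I*pi/5) + exp(-4*I*pi/5) + 3*exp(4*I*pi/5) + 2*exp(2*I*pi/5))*conj(exp(4*I*pi/5)) + 1*(3 + 3*exp(-2*I*pi/5) + 2*exp(-4*I*pi/5) + exp(2*I*pi/5) + 2*exp(4*I*pi/5))*conj(exp(-2*I*pi/5)) + 1*(3 + 2*exp(-4*I*pi/5) + exp(-2*I*pi/5) + 2*exp(4*I*pi/5) + 3*exp(2*I*pi/5))*conj(exp(2*I*pi/5)) + 1*(3 + 2*exp(-2*I*pi/5) + 3*exp(-4*I*pi/5) + exp(4*I*pi/5) + 2*exp(2*I*pi/5))*conj(exp(-4*I*pi/5))]
      = (1/5)[(11) + (3 + 2*exp(-2*I*pi/5) + 3*exp(-4*I*pi/5) + exp(2*I*pi/5) + 2*exp(4*I*pi/5)) + (3 + 2*exp(-2*I*pi/5) + 2*exp(-4*I*pi/5) + exp(4*I*pi/5) + 3*exp(2*I*pi/5)) + (3 + 3*exp(-2*I*pi/5) + exp(-4*I*pi/5) + 2*exp(4*I*pi/5) + 2*exp(2*I*pi/5)) + (3 + 2*exp(-4*I*pi/5) + exp(-2*I*pi/5) + 3*exp(4*I*pi/5) + 2*exp(2*I*pi/5))] = 15/5 = 3
  <chi_rho, chi_3> = (1/5)[1*(11)*conj(1) + 1*(3 + 2*exp(-2*I*pi/5) + exp(-4*I*pi/5) + 3*exp(4*I*pi/5) + 2*exp(2*I*pi/5))*conj(exp(-4*I*pi/5)) + 1*(3 + 3*exp(-2*I*pi/5) + 2*exp(-4*I*pi/5) + exp(2*I*pi/5) + 2*exp(4*I*pi/5))*conj(exp(2*I*pi/5)) + 1*(3 + 2*exp(-4*I*pi/5) + exp(-2*I*pi/5) + 2*exp(4*I*pi/5) + 3*exp(2*I*pi/5))*conj(exp(-2*I*pi/5)) + 1*(3 + 2*exp(-2*I*pi/5) + 3*exp(-4*I*pi/5) + exp(4*I*pi/5) + 2*exp(2*I*pi/5))*conj(exp(4*I*pi/5))]
      = (1/5)[(11) + (1 + 3*exp(-2*I*pi/5) + 2*exp(-4*I*pi/5) + 3*exp(4*I*pi/5) + 2*exp(2*I*pi/5)) + (1 + 3*exp(-2*I*pi/5) + 3*exp(-4*I*pi/5) + 2*exp(4*I*pi/5) + 2*exp(2*I*pi/5)) + (1 + 2*exp(-2*I*pi/5) + 2*exp(-4*I*pi/5) + 3*exp(4*I*pi/5) + 3*exp(2*I*pi/5)) + (1 + 2*exp(-2*I*pi/5) + 3*exp(-4*I*pi/5) + 2*exp(4*I*pi/5) + 3*exp(2*I*pi/5))] = 5/5 = 1
  <chi_rho, chi_4> = (1/5)[1*(11)*conj(1) + 1*(3 + 2*exp(-2*I*pi/5) + exp(-4*I*pi/5) + 3*exp(4*I*pi/5) + 2*exp(2*I*pi/5))*conj(exp(-2*I*pi/5)) + 1*(3 + 3*exp(-2*I*pi/5) + 2*exp(-4*I*pi/5) + exp(2*I*pi/5) + 2*exp(4*I*pi/5))*conj(exp(-4*I*pi/5)) + 1*(3 + 2*exp(-4*I*pi/5) + exp(-2*I*pi/5) + 2*exp(4*I*pi/5) + 3*exp(2*I*pi/5))*conj(exp(4*I*pi/5)) + 1*(3 + 2*exp(-2*I*pi/5) + 3*exp(-4*I*pi/5) + exp(4*I*pi/5) + 2*exp(2*I*pi/5))*conj(exp(2*I*pi/5))]
      = (1/5)[(11) + (2 + 3*exp(-4*I*pi/5) + exp(-2*I*pi/5) + 2*exp(4*I*pi/5) + 3*exp(2*I*pi/5)) + (2 + 2*exp(-2*I*pi/5) + exp(-4*I*pi/5) + 3*exp(4*I*pi/5) + 3*exp(2*I*pi/5)) + (2 + 3*exp(-2*I*pi/5) + 3*exp(-4*I*pi/5) + exp(4*I*pi/5) + 2*exp(2*I*pi/5)) + (2 + 3*exp(-2*I*pi/5) + 2*exp(-4*I*pi/5) + exp(2*I*pi/5) + 3*exp(4*I*pi/5))] = 10/5 = 2
(Exp terms are combined using exp(i*s)*conj(exp(i*t)) = exp(i*(s-t)), and sums of them are collapsed using the identity that for every m > 1 the m distinct m-th roots of unity sum to 0, e.g. 1 + exp(2*I*pi/3) + exp(-2*I*pi/3) = 0.)
Dimension check: dim(rho) = sum (mult * dim) = 3*1 + 2*1 + 3*1 + 1*1 + 2*1 = 11 = chi_rho(e) = 11.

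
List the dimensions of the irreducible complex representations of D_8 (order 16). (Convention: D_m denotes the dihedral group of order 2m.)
Dimensions: 1, 1, 1, 1, 2, 2, 2

Why: There are 7 irreducibles (= number of conjugacy classes). Their dimensions d_i satisfy sum d_i^2 = |G| = 16: 1 + 1 + 1 + 1 + 4 + 4 + 4 = 16.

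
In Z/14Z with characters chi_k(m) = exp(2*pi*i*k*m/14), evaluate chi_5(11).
chi_5(11) = zeta_14^55 = exp(-I*pi/7)

Why: chi_5(11) = zeta_14^(5*11) = zeta_14^55. Since zeta_14^14 = 1, this equals zeta_14^13 = exp(2*pi*i*13/14) = exp(-I*pi/7).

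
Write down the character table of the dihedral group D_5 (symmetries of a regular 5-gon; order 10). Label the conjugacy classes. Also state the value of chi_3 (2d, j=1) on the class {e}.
Conjugacy classes: {e} of size 1, {r^1, r^4} of size 2, {r^2, r^3} of size 2, {s, sr, ..., sr^4} of size 5.
Character table:
  irrep \ class              {e} (size 1)  {r^1, r^4} (size 2)  {r^2, r^3} (size 2)  {s, sr, ..., sr^4} (size 5)
  chi_1 (triv)               1             1                    1                    1                          
  chi_2 (sign: r->1, s->-1)  1             1                    1                    -1                         
  chi_3 (2d, j=1)            2             -1/2 + sqrt(5)/2     -sqrt(5)/2 - 1/2     0                          
  chi_4 (2d, j=2)            2             -sqrt(5)/2 - 1/2     -1/2 + sqrt(5)/2     0                          

Spot check: chi_3 (2d, j=1) on {e} = 2.

Derivation: D_5 has order 2*5 = 10 with 4 conjugacy classes, hence 4 irreducibles. Sum of squared dims 1 + 1 + 4 + 4 = 10 = |G|. Linear characters come from the abelianisation; the 2-dimensional irreps have character r^k -> 2*cos(2*pi*j*k/5), reflections -> 0.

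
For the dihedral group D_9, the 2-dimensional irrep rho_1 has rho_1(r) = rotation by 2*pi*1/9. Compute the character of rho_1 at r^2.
chi_{rho_1}(r^2) = 2*cos(2*pi*1*2/9) = 2*cos(4*pi/9)

Solution. rho_1(r^2) is rotation by angle 2*pi*1*2/9, whose trace is 2*cos(2*pi*1*2/9) = 2*cos(4*pi/9).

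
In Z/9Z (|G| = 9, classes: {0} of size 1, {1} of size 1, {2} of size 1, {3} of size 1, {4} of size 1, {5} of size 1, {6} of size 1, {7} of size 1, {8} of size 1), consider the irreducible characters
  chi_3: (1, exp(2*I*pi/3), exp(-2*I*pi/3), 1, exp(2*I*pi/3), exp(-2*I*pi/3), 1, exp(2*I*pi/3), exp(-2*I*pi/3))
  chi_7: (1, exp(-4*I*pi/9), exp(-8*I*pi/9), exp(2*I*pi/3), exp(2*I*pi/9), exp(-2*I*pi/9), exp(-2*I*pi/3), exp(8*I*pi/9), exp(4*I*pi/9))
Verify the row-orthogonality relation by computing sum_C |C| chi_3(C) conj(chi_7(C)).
Sum = 0; so <chi_3, chi_7> = 0 (distinct irreducibles are orthogonal).

Justification: Compute term by term over conjugacy classes (|C| * chi_3(C) * conj(chi_7(C))):
  1*(1)*conj(1) + 1*(exp(2*I*pi/3))*conj(exp(-4*I*pi/9)) + 1*(exp(-2*I*pi/3))*conj(exp(-8*I*pi/9)) + 1*(1)*conj(exp(2*I*pi/3)) + 1*(exp(2*I*pi/3))*conj(exp(2*I*pi/9)) + 1*(exp(-2*I*pi/3))*conj(exp(-2*I*pi/9)) + 1*(1)*conj(exp(-2*I*pi/3)) + 1*(exp(2*I*pi/3))*conj(exp(8*I*pi/9)) + 1*(exp(-2*I*pi/3))*conj(exp(4*I*pi/9))
  = (1) + (exp(-8*I*pi/9)) + (exp(2*I*pi/9)) + (exp(-2*I*pi/3)) + (exp(4*I*pi/9)) + (exp(-4*I*pi/9)) + (exp(2*I*pi/3)) + (exp(-2*I*pi/9)) + (exp(8*I*pi/9))
  = 0.
(Exp terms are combined using exp(i*s)*conj(exp(i*t)) = exp(i*(s-t)), and sums of them are collapsed using the identity that for every m > 1 the m distinct m-th roots of unity sum to 0, e.g. 1 + exp(2*I*pi/3) + exp(-2*I*pi/3) = 0.)
Dividing by |G| = 9 gives 0/9 = 0, matching the row-orthogonality relation <chi_3, chi_7> = [chi_3 = chi_7].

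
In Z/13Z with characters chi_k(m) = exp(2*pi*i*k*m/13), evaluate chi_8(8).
chi_8(8) = zeta_13^64 = exp(-2*I*pi/13)

Working: chi_8(8) = zeta_13^(8*8) = zeta_13^64. Since zeta_13^13 = 1, this equals zeta_13^12 = exp(2*pi*i*12/13) = exp(-2*I*pi/13).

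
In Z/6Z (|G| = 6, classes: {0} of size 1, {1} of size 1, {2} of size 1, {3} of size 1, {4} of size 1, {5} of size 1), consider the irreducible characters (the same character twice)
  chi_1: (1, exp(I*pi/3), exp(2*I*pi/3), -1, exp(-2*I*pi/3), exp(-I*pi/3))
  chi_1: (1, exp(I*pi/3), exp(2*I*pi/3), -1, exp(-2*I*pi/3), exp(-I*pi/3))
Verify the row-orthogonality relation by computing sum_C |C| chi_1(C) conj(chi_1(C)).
Sum = 6 = |G| = 6; so <chi_1, chi_1> = 1 (norm-1 confirms irreducibility).

Details: Compute term by term over conjugacy classes (|C| * chi_1(C) * conj(chi_1(C))):
  1*(1)*conj(1) + 1*(exp(I*pi/3))*conj(exp(I*pi/3)) + 1*(exp(2*I*pi/3))*conj(exp(2*I*pi/3)) + 1*(-1)*conj(-1) + 1*(exp(-2*I*pi/3))*conj(exp(-2*I*pi/3)) + 1*(exp(-I*pi/3))*conj(exp(-I*pi/3))
  = (1) + (1) + (1) + (1) + (1) + (1)
  = 6.
(Exp terms are combined using exp(i*s)*conj(exp(i*t)) = exp(i*(s-t)), and sums of them are collapsed using the identity that for every m > 1 the m distinct m-th roots of unity sum to 0, e.g. 1 + exp(2*I*pi/3) + exp(-2*I*pi/3) = 0.)
Dividing by |G| = 6 gives 6/6 = 1, matching the row-orthogonality relation <chi_1, chi_1> = [chi_1 = chi_1].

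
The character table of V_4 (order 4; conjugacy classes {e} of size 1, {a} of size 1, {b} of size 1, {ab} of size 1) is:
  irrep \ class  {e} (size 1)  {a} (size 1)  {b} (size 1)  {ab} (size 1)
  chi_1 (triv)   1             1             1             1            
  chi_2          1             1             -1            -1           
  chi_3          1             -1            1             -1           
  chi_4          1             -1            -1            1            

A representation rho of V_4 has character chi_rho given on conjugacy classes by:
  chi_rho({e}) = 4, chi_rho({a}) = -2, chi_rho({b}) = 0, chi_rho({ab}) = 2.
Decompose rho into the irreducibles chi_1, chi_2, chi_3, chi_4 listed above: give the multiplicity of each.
Multiplicities: chi_1: 1, chi_2: 0, chi_3: 1, chi_4: 2.

Proof sketch: Use <chi_rho, chi> = (1/|G|) sum_C |C| * chi_rho(C) * conj(chi(C)) with |G| = 4 for each irreducible chi in the table:
  <chi_rho, chi_1> = (1/4)[1*(4)*conj(1) + 1*(-2)*conj(1) + 1*(0)*conj(1) + 1*(2)*conj(1)]
      = (1/4)[(4) + (-2) + (0) + (2)] = 4/4 = 1
  <chi_rho, chi_2> = (1/4)[1*(4)*conj(1) + 1*(-2)*conj(1) + 1*(0)*conj(-1) + 1*(2)*conj(-1)]
      = (1/4)[(4) + (-2) + (0) + (-2)] = 0/4 = 0
  <chi_rho, chi_3> = (1/4)[1*(4)*conj(1) + 1*(-2)*conj(-1) + 1*(0)*conj(1) + 1*(2)*conj(-1)]
      = (1/4)[(4) + (2) + (0) + (-2)] = 4/4 = 1
  <chi_rho, chi_4> = (1/4)[1*(4)*conj(1) + 1*(-2)*conj(-1) + 1*(0)*conj(-1) + 1*(2)*conj(1)]
      = (1/4)[(4) + (2) + (0) + (2)] = 8/4 = 2
Dimension check: dim(rho) = sum (mult * dim) = 1*1 + 0*1 + 1*1 + 2*1 = 4 = chi_rho(e) = 4.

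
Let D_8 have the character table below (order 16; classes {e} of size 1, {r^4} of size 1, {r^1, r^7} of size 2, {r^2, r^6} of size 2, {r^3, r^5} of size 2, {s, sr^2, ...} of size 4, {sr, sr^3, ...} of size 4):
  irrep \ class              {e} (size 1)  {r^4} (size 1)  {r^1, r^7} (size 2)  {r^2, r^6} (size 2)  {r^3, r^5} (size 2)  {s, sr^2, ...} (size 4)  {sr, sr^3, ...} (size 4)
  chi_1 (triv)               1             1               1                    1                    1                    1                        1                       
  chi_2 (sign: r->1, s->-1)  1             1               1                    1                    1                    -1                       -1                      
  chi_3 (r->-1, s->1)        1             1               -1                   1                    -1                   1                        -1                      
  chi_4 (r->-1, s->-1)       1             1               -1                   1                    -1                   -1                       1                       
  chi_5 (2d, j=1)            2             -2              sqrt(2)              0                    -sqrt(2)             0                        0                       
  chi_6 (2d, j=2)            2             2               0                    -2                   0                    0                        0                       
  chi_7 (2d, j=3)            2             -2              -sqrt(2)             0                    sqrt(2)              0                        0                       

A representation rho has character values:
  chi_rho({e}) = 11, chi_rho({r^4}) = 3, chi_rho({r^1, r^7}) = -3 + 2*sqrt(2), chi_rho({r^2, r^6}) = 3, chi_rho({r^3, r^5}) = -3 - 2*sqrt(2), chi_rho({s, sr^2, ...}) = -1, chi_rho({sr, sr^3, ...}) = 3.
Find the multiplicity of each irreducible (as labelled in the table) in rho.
Multiplicities: chi_1: 1, chi_2: 0, chi_3: 1, chi_4: 3, chi_5: 2, chi_6: 1, chi_7: 0.

Proof sketch: Use <chi_rho, chi> = (1/|G|) sum_C |C| * chi_rho(C) * conj(chi(C)) with |G| = 16 for each irreducible chi in the table:
  <chi_rho, chi_1> = (1/16)[1*(11)*conj(1) + 1*(3)*conj(1) + 2*(-3 + 2*sqrt(2))*conj(1) + 2*(3)*conj(1) + 2*(-3 - 2*sqrt(2))*conj(1) + 4*(-1)*conj(1) + 4*(3)*conj(1)]
      = (1/16)[(11) + (3) + (-6 + 4*sqrt(2)) + (6) + (-6 - 4*sqrt(2)) + (-4) + (12)] = 16/16 = 1
  <chi_rho, chi_2> = (1/16)[1*(11)*conj(1) + 1*(3)*conj(1) + 2*(-3 + 2*sqrt(2))*conj(1) + 2*(3)*conj(1) + 2*(-3 - 2*sqrt(2))*conj(1) + 4*(-1)*conj(-1) + 4*(3)*conj(-1)]
      = (1/16)[(11) + (3) + (-6 + 4*sqrt(2)) + (6) + (-6 - 4*sqrt(2)) + (4) + (-12)] = 0/16 = 0
  <chi_rho, chi_3> = (1/16)[1*(11)*conj(1) + 1*(3)*conj(1) + 2*(-3 + 2*sqrt(2))*conj(-1) + 2*(3)*conj(1) + 2*(-3 - 2*sqrt(2))*conj(-1) + 4*(-1)*conj(1) + 4*(3)*conj(-1)]
      = (1/16)[(11) + (3) + (6 - 4*sqrt(2)) + (6) + (4*sqrt(2) + 6) + (-4) + (-12)] = 16/16 = 1
  <chi_rho, chi_4> = (1/16)[1*(11)*conj(1) + 1*(3)*conj(1) + 2*(-3 + 2*sqrt(2))*conj(-1) + 2*(3)*conj(1) + 2*(-3 - 2*sqrt(2))*conj(-1) + 4*(-1)*conj(-1) + 4*(3)*conj(1)]
      = (1/16)[(11) + (3) + (6 - 4*sqrt(2)) + (6) + (4*sqrt(2) + 6) + (4) + (12)] = 48/16 = 3
  <chi_rho, chi_5> = (1/16)[1*(11)*conj(2) + 1*(3)*conj(-2) + 2*(-3 + 2*sqrt(2))*conj(sqrt(2)) + 2*(3)*conj(0) + 2*(-3 - 2*sqrt(2))*conj(-sqrt(2)) + 4*(-1)*conj(0) + 4*(3)*conj(0)]
      = (1/16)[(22) + (-6) + (8 - 6*sqrt(2)) + (0) + (8 + 6*sqrt(2)) + (0) + (0)] = 32/16 = 2
  <chi_rho, chi_6> = (1/16)[1*(11)*conj(2) + 1*(3)*conj(2) + 2*(-3 + 2*sqrt(2))*conj(0) + 2*(3)*conj(-2) + 2*(-3 - 2*sqrt(2))*conj(0) + 4*(-1)*conj(0) + 4*(3)*conj(0)]
      = (1/16)[(22) + (6) + (0) + (-12) + (0) + (0) + (0)] = 16/16 = 1
  <chi_rho, chi_7> = (1/16)[1*(11)*conj(2) + 1*(3)*conj(-2) + 2*(-3 + 2*sqrt(2))*conj(-sqrt(2)) + 2*(3)*conj(0) + 2*(-3 - 2*sqrt(2))*conj(sqrt(2)) + 4*(-1)*conj(0) + 4*(3)*conj(0)]
      = (1/16)[(22) + (-6) + (-8 + 6*sqrt(2)) + (0) + (-6*sqrt(2) - 8) + (0) + (0)] = 0/16 = 0
Dimension check: dim(rho) = sum (mult * dim) = 1*1 + 0*1 + 1*1 + 3*1 + 2*2 + 1*2 + 0*2 = 11 = chi_rho(e) = 11.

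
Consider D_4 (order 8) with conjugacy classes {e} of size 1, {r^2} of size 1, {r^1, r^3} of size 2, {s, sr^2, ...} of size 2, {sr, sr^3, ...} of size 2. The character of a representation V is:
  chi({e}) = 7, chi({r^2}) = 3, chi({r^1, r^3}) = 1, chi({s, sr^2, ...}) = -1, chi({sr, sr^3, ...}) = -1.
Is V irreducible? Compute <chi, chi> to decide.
Not irreducible (reducible): <chi, chi> = 8 > 1.

Justification: <chi, chi> = (1/|G|) sum_C |C| * |chi(C)|^2 = (1/8)[1*|7|^2 + 1*|3|^2 + 2*|1|^2 + 2*|-1|^2 + 2*|-1|^2]
  = (1/8)[(49) + (9) + (2) + (2) + (2)] = 64/8 = 8.
A character is irreducible iff <chi, chi> = 1, so this representation is reducible.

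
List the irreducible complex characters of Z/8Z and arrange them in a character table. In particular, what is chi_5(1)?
Character table of Z/8Z (irreps indexed chi_0,...,chi_7 with chi_k(m) = zeta_8^(k*m), zeta_8 = exp(2*pi*i/8)):
  irrep \ class  {0} (size 1)  {1} (size 1)    {2} (size 1)  {3} (size 1)    {4} (size 1)  {5} (size 1)    {6} (size 1)  {7} (size 1)  
  chi_0          1             1               1             1               1             1               1             1             
  chi_1          1             exp(I*pi/4)     I             exp(3*I*pi/4)   -1            exp(-3*I*pi/4)  -I            exp(-I*pi/4)  
  chi_2          1             I               -1            -I              1             I               -1            -I            
  chi_3          1             exp(3*I*pi/4)   -I            exp(I*pi/4)     -1            exp(-I*pi/4)    I             exp(-3*I*pi/4)
  chi_4          1             -1              1             -1              1             -1              1             -1            
  chi_5          1             exp(-3*I*pi/4)  I             exp(-I*pi/4)    -1            exp(I*pi/4)     -I            exp(3*I*pi/4) 
  chi_6          1             -I              -1            I               1             -I              -1            I             
  chi_7          1             exp(-I*pi/4)    -I            exp(-3*I*pi/4)  -1            exp(3*I*pi/4)   I             exp(I*pi/4)   

Spot check: chi_5(1) = zeta_8^(5*1) = zeta_8^5 = exp(-3*I*pi/4).

Details: Z/8Z is abelian, so all 8 irreducible complex representations are 1-dimensional. They are given by chi_k(m) = zeta_8^(k*m) for k = 0,...,7. Row orthogonality: sum_m chi_k(m) conj(chi_l(m)) = 8 * [k = l].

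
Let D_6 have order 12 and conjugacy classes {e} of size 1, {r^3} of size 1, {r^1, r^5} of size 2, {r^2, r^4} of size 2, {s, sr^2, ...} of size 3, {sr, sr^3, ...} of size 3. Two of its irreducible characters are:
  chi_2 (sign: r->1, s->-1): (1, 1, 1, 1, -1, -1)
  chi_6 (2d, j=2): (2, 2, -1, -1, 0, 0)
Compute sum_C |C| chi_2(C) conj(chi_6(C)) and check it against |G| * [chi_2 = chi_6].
Sum = 0; so <chi_2, chi_6> = 0 (distinct irreducibles are orthogonal).

Reasoning: Compute term by term over conjugacy classes (|C| * chi_2(C) * conj(chi_6(C))):
  1*(1)*conj(2) + 1*(1)*conj(2) + 2*(1)*conj(-1) + 2*(1)*conj(-1) + 3*(-1)*conj(0) + 3*(-1)*conj(0)
  = (2) + (2) + (-2) + (-2) + (0) + (0)
  = 0.
Dividing by |G| = 12 gives 0/12 = 0, matching the row-orthogonality relation <chi_2, chi_6> = [chi_2 = chi_6].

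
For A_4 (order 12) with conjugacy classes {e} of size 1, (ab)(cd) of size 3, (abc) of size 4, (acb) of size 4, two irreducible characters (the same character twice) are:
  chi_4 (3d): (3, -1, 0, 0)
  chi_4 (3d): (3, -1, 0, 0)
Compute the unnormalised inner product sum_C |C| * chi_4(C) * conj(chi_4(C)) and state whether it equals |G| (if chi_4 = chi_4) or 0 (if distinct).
Sum = 12 = |G| = 12; so <chi_4, chi_4> = 1 (norm-1 confirms irreducibility).

Compute term by term over conjugacy classes (|C| * chi_4(C) * conj(chi_4(C))):
  1*(3)*conj(3) + 3*(-1)*conj(-1) + 4*(0)*conj(0) + 4*(0)*conj(0)
  = (9) + (3) + (0) + (0)
  = 12.
(Exp terms are combined using exp(i*s)*conj(exp(i*t)) = exp(i*(s-t)), and sums of them are collapsed using the identity that for every m > 1 the m distinct m-th roots of unity sum to 0, e.g. 1 + exp(2*I*pi/3) + exp(-2*I*pi/3) = 0.)
Dividing by |G| = 12 gives 12/12 = 1, matching the row-orthogonality relation <chi_4, chi_4> = [chi_4 = chi_4].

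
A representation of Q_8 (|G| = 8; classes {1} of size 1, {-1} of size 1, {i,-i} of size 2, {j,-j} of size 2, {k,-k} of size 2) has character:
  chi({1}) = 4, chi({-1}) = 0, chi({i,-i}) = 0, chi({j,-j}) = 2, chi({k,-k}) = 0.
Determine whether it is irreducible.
Not irreducible (reducible): <chi, chi> = 3 > 1.

Why: <chi, chi> = (1/|G|) sum_C |C| * |chi(C)|^2 = (1/8)[1*|4|^2 + 1*|0|^2 + 2*|0|^2 + 2*|2|^2 + 2*|0|^2]
  = (1/8)[(16) + (0) + (0) + (8) + (0)] = 24/8 = 3.
A character is irreducible iff <chi, chi> = 1, so this representation is reducible.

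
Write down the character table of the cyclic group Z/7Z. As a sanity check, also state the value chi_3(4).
Character table of Z/7Z (irreps indexed chi_0,...,chi_6 with chi_k(m) = zeta_7^(k*m), zeta_7 = exp(2*pi*i/7)):
  irrep \ class  {0} (size 1)  {1} (size 1)    {2} (size 1)    {3} (size 1)    {4} (size 1)    {5} (size 1)    {6} (size 1)  
  chi_0          1             1               1               1               1               1               1             
  chi_1          1             exp(2*I*pi/7)   exp(4*I*pi/7)   exp(6*I*pi/7)   exp(-6*I*pi/7)  exp(-4*I*pi/7)  exp(-2*I*pi/7)
  chi_2          1             exp(4*I*pi/7)   exp(-6*I*pi/7)  exp(-2*I*pi/7)  exp(2*I*pi/7)   exp(6*I*pi/7)   exp(-4*I*pi/7)
  chi_3          1             exp(6*I*pi/7)   exp(-2*I*pi/7)  exp(4*I*pi/7)   exp(-4*I*pi/7)  exp(2*I*pi/7)   exp(-6*I*pi/7)
  chi_4          1             exp(-6*I*pi/7)  exp(2*I*pi/7)   exp(-4*I*pi/7)  exp(4*I*pi/7)   exp(-2*I*pi/7)  exp(6*I*pi/7) 
  chi_5          1             exp(-4*I*pi/7)  exp(6*I*pi/7)   exp(2*I*pi/7)   exp(-2*I*pi/7)  exp(-6*I*pi/7)  exp(4*I*pi/7) 
  chi_6          1             exp(-2*I*pi/7)  exp(-4*I*pi/7)  exp(-6*I*pi/7)  exp(6*I*pi/7)   exp(4*I*pi/7)   exp(2*I*pi/7) 

Spot check: chi_3(4) = zeta_7^(3*4) = zeta_7^12 = exp(-4*I*pi/7).

Z/7Z is abelian, so all 7 irreducible complex representations are 1-dimensional. They are given by chi_k(m) = zeta_7^(k*m) for k = 0,...,6. Row orthogonality: sum_m chi_k(m) conj(chi_l(m)) = 7 * [k = l].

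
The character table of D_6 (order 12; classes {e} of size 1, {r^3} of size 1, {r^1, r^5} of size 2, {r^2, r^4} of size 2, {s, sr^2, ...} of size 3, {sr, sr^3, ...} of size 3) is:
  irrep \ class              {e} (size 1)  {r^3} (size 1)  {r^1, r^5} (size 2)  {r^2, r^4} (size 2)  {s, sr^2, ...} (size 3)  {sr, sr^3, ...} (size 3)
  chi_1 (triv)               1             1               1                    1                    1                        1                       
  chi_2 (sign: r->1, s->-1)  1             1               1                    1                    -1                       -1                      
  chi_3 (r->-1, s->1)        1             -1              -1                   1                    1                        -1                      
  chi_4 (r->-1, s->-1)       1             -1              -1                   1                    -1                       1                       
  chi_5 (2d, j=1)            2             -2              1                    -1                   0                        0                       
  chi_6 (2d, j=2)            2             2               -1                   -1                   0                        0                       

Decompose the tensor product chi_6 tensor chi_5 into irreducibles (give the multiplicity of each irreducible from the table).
chi_6 tensor chi_5 = chi_3 + chi_4 + chi_5 (all other irreducibles have multiplicity 0).

Why: The character of a tensor product is the pointwise product (chi_6 * chi_5)(C) = chi_6(C) * chi_5(C):
  {e}: (2)*(2), {r^3}: (2)*(-2), {r^1, r^5}: (-1)*(1), {r^2, r^4}: (-1)*(-1), {s, sr^2, ...}: (0)*(0), {sr, sr^3, ...}: (0)*(0)
so (chi_6 * chi_5) takes values
  {e} -> 4, {r^3} -> -4, {r^1, r^5} -> -1, {r^2, r^4} -> 1, {s, sr^2, ...} -> 0, {sr, sr^3, ...} -> 0.
Now take the inner product of this character with each irreducible chi from the table, <chi_6*chi_5, chi> = (1/12) sum_C |C| (chi_6*chi_5)(C) conj(chi(C)):
  <chi_6*chi_5, chi_1> = (1/12)[1*(4)*conj(1) + 1*(-4)*conj(1) + 2*(-1)*conj(1) + 2*(1)*conj(1) + 3*(0)*conj(1) + 3*(0)*conj(1)]
      = (1/12)[(4) + (-4) + (-2) + (2) + (0) + (0)] = 0/12 = 0
  <chi_6*chi_5, chi_2> = (1/12)[1*(4)*conj(1) + 1*(-4)*conj(1) + 2*(-1)*conj(1) + 2*(1)*conj(1) + 3*(0)*conj(-1) + 3*(0)*conj(-1)]
      = (1/12)[(4) + (-4) + (-2) + (2) + (0) + (0)] = 0/12 = 0
  <chi_6*chi_5, chi_3> = (1/12)[1*(4)*conj(1) + 1*(-4)*conj(-1) + 2*(-1)*conj(-1) + 2*(1)*conj(1) + 3*(0)*conj(1) + 3*(0)*conj(-1)]
      = (1/12)[(4) + (4) + (2) + (2) + (0) + (0)] = 12/12 = 1
  <chi_6*chi_5, chi_4> = (1/12)[1*(4)*conj(1) + 1*(-4)*conj(-1) + 2*(-1)*conj(-1) + 2*(1)*conj(1) + 3*(0)*conj(-1) + 3*(0)*conj(1)]
      = (1/12)[(4) + (4) + (2) + (2) + (0) + (0)] = 12/12 = 1
  <chi_6*chi_5, chi_5> = (1/12)[1*(4)*conj(2) + 1*(-4)*conj(-2) + 2*(-1)*conj(1) + 2*(1)*conj(-1) + 3*(0)*conj(0) + 3*(0)*conj(0)]
      = (1/12)[(8) + (8) + (-2) + (-2) + (0) + (0)] = 12/12 = 1
  <chi_6*chi_5, chi_6> = (1/12)[1*(4)*conj(2) + 1*(-4)*conj(2) + 2*(-1)*conj(-1) + 2*(1)*conj(-1) + 3*(0)*conj(0) + 3*(0)*conj(0)]
      = (1/12)[(8) + (-8) + (2) + (-2) + (0) + (0)] = 0/12 = 0
Hence the multiplicities are chi_3: 1, chi_4: 1, chi_5: 1. Dimension check: dim(chi_6)*dim(chi_5) = 2*2 = 4 and sum (mult * dim) = 1*1 + 1*1 + 1*2 = 4.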